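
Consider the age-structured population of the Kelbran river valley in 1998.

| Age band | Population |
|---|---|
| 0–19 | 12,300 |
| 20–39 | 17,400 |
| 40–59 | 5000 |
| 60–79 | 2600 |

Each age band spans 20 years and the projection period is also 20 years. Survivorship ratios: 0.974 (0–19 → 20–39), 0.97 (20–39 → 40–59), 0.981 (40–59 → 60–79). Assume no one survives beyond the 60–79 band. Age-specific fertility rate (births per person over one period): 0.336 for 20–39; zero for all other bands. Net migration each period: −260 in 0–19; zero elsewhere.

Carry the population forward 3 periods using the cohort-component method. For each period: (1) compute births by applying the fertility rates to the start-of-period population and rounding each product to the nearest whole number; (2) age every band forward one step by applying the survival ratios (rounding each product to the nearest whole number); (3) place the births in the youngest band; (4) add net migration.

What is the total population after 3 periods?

Period 1:
Births: 17400 × 0.336 = 5846
20–39: 12300 × 0.974 = 11980
40–59: 17400 × 0.97 = 16878
60–79: 5000 × 0.981 = 4905
Net migration: 0–19 − 260 → 5586
→ [5586, 11980, 16878, 4905]
Period 2:
Births: 11980 × 0.336 = 4025
20–39: 5586 × 0.974 = 5441
40–59: 11980 × 0.97 = 11621
60–79: 16878 × 0.981 = 16557
Net migration: 0–19 − 260 → 3765
→ [3765, 5441, 11621, 16557]
Period 3:
Births: 5441 × 0.336 = 1828
20–39: 3765 × 0.974 = 3667
40–59: 5441 × 0.97 = 5278
60–79: 11621 × 0.981 = 11400
Net migration: 0–19 − 260 → 1568
→ [1568, 3667, 5278, 11400]
Total after period 3: 1568 + 3667 + 5278 + 11400 = 21913

21913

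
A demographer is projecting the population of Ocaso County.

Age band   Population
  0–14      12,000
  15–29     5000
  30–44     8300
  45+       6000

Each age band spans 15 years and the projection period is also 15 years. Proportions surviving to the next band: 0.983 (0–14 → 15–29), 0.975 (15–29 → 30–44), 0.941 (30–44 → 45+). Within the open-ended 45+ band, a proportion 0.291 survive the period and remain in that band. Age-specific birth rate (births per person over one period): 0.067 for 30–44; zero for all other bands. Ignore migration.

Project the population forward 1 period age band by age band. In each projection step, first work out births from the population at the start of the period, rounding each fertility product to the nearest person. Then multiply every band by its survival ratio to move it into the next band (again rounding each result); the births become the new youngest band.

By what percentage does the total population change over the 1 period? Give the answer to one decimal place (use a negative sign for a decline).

[period 1]
Births: 8300 × 0.067 = 556
15–29: 12000 × 0.983 = 11796
30–44: 5000 × 0.975 = 4875
45+: 8300 × 0.941 + 6000 × 0.291 = 7810 + 1746 = 9556
Population now: 0–14=556, 15–29=11796, 30–44=4875, 45+=9556
Total: 31300 → 26783; change = -4517; percentage change = -14.4%

-14.4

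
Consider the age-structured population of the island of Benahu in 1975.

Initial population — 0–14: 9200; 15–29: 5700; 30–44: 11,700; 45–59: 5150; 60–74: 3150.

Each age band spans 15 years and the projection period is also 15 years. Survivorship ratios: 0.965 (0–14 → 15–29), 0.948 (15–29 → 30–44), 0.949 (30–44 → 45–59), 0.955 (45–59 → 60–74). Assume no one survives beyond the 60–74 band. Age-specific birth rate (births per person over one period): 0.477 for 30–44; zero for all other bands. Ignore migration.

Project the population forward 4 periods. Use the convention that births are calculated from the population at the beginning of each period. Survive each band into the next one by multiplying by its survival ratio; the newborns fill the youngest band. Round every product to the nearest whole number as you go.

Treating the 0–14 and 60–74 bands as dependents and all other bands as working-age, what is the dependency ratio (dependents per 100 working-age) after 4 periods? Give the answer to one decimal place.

— Period 1 —
Births: 11700 × 0.477 = 5581
15–29: 9200 × 0.965 = 8878
30–44: 5700 × 0.948 = 5404
45–59: 11700 × 0.949 = 11103
60–74: 5150 × 0.955 = 4918
→ [5581, 8878, 5404, 11103, 4918]
— Period 2 —
Births: 5404 × 0.477 = 2578
15–29: 5581 × 0.965 = 5386
30–44: 8878 × 0.948 = 8416
45–59: 5404 × 0.949 = 5128
60–74: 11103 × 0.955 = 10603
→ [2578, 5386, 8416, 5128, 10603]
— Period 3 —
Births: 8416 × 0.477 = 4014
15–29: 2578 × 0.965 = 2488
30–44: 5386 × 0.948 = 5106
45–59: 8416 × 0.949 = 7987
60–74: 5128 × 0.955 = 4897
→ [4014, 2488, 5106, 7987, 4897]
— Period 4 —
Births: 5106 × 0.477 = 2436
15–29: 4014 × 0.965 = 3874
30–44: 2488 × 0.948 = 2359
45–59: 5106 × 0.949 = 4846
60–74: 7987 × 0.955 = 7628
→ [2436, 3874, 2359, 4846, 7628]
Dependents (band 0–14 + band 60–74) = 2436 + 7628 = 10064; working-age = 11079; ratio = 10064/11079 × 100 = 90.8

90.8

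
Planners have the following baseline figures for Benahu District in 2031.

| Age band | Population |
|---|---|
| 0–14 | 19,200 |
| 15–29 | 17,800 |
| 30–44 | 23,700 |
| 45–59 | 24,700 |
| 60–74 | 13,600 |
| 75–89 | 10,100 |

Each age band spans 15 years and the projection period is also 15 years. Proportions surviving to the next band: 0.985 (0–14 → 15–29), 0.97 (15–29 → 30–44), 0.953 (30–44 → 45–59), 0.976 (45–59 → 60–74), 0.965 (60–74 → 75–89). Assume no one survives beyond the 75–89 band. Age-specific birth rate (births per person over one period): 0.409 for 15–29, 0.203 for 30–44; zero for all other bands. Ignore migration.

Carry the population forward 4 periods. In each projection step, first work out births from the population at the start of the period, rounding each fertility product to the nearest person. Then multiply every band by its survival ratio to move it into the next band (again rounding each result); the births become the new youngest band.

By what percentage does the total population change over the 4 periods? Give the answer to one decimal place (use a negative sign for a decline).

-36.2

Numbering the bands 1..6 from youngest to oldest:
After projecting period 1:
Births: 17800 × 0.409 = 7280 ; 23700 × 0.203 = 4811 ⇒ total 12091
Band 2: 19200 × 0.985 = 18912
Band 3: 17800 × 0.97 = 17266
Band 4: 23700 × 0.953 = 22586
Band 5: 24700 × 0.976 = 24107
Band 6: 13600 × 0.965 = 13124
Giving 12091 / 18912 / 17266 / 22586 / 24107 / 13124.
After projecting period 2:
Births: 18912 × 0.409 = 7735 ; 17266 × 0.203 = 3505 ⇒ total 11240
Band 2: 12091 × 0.985 = 11910
Band 3: 18912 × 0.97 = 18345
Band 4: 17266 × 0.953 = 16454
Band 5: 22586 × 0.976 = 22044
Band 6: 24107 × 0.965 = 23263
Giving 11240 / 11910 / 18345 / 16454 / 22044 / 23263.
After projecting period 3:
Births: 11910 × 0.409 = 4871 ; 18345 × 0.203 = 3724 ⇒ total 8595
Band 2: 11240 × 0.985 = 11071
Band 3: 11910 × 0.97 = 11553
Band 4: 18345 × 0.953 = 17483
Band 5: 16454 × 0.976 = 16059
Band 6: 22044 × 0.965 = 21272
Giving 8595 / 11071 / 11553 / 17483 / 16059 / 21272.
After projecting period 4:
Births: 11071 × 0.409 = 4528 ; 11553 × 0.203 = 2345 ⇒ total 6873
Band 2: 8595 × 0.985 = 8466
Band 3: 11071 × 0.97 = 10739
Band 4: 11553 × 0.953 = 11010
Band 5: 17483 × 0.976 = 17063
Band 6: 16059 × 0.965 = 15497
Giving 6873 / 8466 / 10739 / 11010 / 17063 / 15497.
Total: 109100 → 69648; change = -39452; percentage change = -36.2%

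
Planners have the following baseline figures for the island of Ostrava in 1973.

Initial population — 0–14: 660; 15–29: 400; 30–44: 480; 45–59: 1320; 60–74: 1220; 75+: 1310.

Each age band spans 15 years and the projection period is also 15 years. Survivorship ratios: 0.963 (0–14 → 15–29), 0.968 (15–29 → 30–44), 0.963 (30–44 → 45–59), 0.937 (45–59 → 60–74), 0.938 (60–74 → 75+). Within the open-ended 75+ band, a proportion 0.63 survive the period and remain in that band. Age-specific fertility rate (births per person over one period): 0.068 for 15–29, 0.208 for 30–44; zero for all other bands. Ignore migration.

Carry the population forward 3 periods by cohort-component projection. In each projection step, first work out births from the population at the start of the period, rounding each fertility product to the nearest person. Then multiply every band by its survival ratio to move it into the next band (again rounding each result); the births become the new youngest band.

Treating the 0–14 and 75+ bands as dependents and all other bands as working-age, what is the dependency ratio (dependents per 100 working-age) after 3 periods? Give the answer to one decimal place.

Call the groups 1 to 6, youngest first.
Period 1.
Births: 400 * 0.068 = 27 ; 480 * 0.208 = 100 → total 127
Group 2: 660 * 0.963 = 636
Group 3: 400 * 0.968 = 387
Group 4: 480 * 0.963 = 462
Group 5: 1320 * 0.937 = 1237
Group 6: 1220 * 0.938 + 1310 * 0.63 = 1144 + 825 = 1969
Giving 127 / 636 / 387 / 462 / 1237 / 1969.
Period 2.
Births: 636 * 0.068 = 43 ; 387 * 0.208 = 80 → total 123
Group 2: 127 * 0.963 = 122
Group 3: 636 * 0.968 = 616
Group 4: 387 * 0.963 = 373
Group 5: 462 * 0.937 = 433
Group 6: 1237 * 0.938 + 1969 * 0.63 = 1160 + 1240 = 2400
Giving 123 / 122 / 616 / 373 / 433 / 2400.
Period 3.
Births: 122 * 0.068 = 8 ; 616 * 0.208 = 128 → total 136
Group 2: 123 * 0.963 = 118
Group 3: 122 * 0.968 = 118
Group 4: 616 * 0.963 = 593
Group 5: 373 * 0.937 = 350
Group 6: 433 * 0.938 + 2400 * 0.63 = 406 + 1512 = 1918
Giving 136 / 118 / 118 / 593 / 350 / 1918.
Dependents (band 0–14 + band 75+) = 136 + 1918 = 2054; working-age = 1179; ratio = 2054/1179 × 100 = 174.2

174.2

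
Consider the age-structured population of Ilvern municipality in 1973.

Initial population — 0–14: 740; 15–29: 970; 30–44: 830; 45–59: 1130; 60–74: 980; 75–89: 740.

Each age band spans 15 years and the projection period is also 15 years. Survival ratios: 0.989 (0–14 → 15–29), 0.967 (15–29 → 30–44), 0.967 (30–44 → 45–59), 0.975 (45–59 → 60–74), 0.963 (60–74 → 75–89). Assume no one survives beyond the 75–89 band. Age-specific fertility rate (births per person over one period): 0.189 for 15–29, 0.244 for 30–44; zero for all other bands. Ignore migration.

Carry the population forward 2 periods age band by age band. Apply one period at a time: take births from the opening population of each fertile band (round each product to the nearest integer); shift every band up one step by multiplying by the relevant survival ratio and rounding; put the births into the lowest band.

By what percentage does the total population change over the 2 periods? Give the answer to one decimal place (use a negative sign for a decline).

Call the bands 1 to 6, youngest first.
— Period 1 —
Births: 970 × 0.189 = 183, 830 × 0.244 = 203 — total 386
Band 2: 740 × 0.989 = 732
Band 3: 970 × 0.967 = 938
Band 4: 830 × 0.967 = 803
Band 5: 1130 × 0.975 = 1102
Band 6: 980 × 0.963 = 944
→ [386, 732, 938, 803, 1102, 944]
— Period 2 —
Births: 732 × 0.189 = 138, 938 × 0.244 = 229 — total 367
Band 2: 386 × 0.989 = 382
Band 3: 732 × 0.967 = 708
Band 4: 938 × 0.967 = 907
Band 5: 803 × 0.975 = 783
Band 6: 1102 × 0.963 = 1061
→ [367, 382, 708, 907, 783, 1061]
Total: 5390 → 4208; change = -1182; percentage change = -21.9%

-21.9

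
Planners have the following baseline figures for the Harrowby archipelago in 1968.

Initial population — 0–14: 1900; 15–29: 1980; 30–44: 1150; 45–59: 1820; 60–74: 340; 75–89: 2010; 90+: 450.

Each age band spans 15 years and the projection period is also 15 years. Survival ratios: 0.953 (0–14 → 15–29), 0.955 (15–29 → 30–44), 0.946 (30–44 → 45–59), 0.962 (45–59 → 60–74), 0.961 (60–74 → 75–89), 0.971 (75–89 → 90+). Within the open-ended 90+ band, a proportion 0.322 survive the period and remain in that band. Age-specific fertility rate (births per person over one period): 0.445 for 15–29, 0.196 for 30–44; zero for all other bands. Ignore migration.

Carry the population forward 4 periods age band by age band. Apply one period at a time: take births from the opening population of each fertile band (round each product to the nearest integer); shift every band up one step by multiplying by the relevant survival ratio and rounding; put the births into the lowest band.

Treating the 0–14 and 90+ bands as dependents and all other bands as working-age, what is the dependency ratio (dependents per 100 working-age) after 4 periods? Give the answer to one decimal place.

38.2

(Bands numbered youngest = 1 to oldest = 7.)
After projecting period 1:
Births: 1980 × 0.445 = 881, 1150 × 0.196 = 225 — total 1106
Band 2: 1900 × 0.953 = 1811
Band 3: 1980 × 0.955 = 1891
Band 4: 1150 × 0.946 = 1088
Band 5: 1820 × 0.962 = 1751
Band 6: 340 × 0.961 = 327
Band 7: 2010 × 0.971 + 450 × 0.322 = 1952 + 145 = 2097
Giving 1106 / 1811 / 1891 / 1088 / 1751 / 327 / 2097.
After projecting period 2:
Births: 1811 × 0.445 = 806, 1891 × 0.196 = 371 — total 1177
Band 2: 1106 × 0.953 = 1054
Band 3: 1811 × 0.955 = 1730
Band 4: 1891 × 0.946 = 1789
Band 5: 1088 × 0.962 = 1047
Band 6: 1751 × 0.961 = 1683
Band 7: 327 × 0.971 + 2097 × 0.322 = 318 + 675 = 993
Giving 1177 / 1054 / 1730 / 1789 / 1047 / 1683 / 993.
After projecting period 3:
Births: 1054 × 0.445 = 469, 1730 × 0.196 = 339 — total 808
Band 2: 1177 × 0.953 = 1122
Band 3: 1054 × 0.955 = 1007
Band 4: 1730 × 0.946 = 1637
Band 5: 1789 × 0.962 = 1721
Band 6: 1047 × 0.961 = 1006
Band 7: 1683 × 0.971 + 993 × 0.322 = 1634 + 320 = 1954
Giving 808 / 1122 / 1007 / 1637 / 1721 / 1006 / 1954.
After projecting period 4:
Births: 1122 × 0.445 = 499, 1007 × 0.196 = 197 — total 696
Band 2: 808 × 0.953 = 770
Band 3: 1122 × 0.955 = 1072
Band 4: 1007 × 0.946 = 953
Band 5: 1637 × 0.962 = 1575
Band 6: 1721 × 0.961 = 1654
Band 7: 1006 × 0.971 + 1954 × 0.322 = 977 + 629 = 1606
Giving 696 / 770 / 1072 / 953 / 1575 / 1654 / 1606.
Dependents (band 0–14 + band 90+) = 696 + 1606 = 2302; working-age = 6024; ratio = 2302/6024 × 100 = 38.2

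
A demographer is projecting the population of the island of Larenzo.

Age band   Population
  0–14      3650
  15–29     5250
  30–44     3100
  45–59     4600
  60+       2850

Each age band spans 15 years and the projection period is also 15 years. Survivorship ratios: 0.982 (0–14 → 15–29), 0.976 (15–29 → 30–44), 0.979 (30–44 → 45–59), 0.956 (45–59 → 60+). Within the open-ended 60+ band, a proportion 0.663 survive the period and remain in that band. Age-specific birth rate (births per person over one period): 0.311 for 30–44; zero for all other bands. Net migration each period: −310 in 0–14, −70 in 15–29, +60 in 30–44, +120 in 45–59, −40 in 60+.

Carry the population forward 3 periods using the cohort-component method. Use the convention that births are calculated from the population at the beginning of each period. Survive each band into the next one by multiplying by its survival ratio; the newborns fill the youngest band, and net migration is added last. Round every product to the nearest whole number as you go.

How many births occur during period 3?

Period 1:
Births: 3100 × 0.311 = 964
15–29: 3650 × 0.982 = 3584
30–44: 5250 × 0.976 = 5124
45–59: 3100 × 0.979 = 3035
60+: 4600 × 0.956 + 2850 × 0.663 = 4398 + 1890 = 6288
Net migration: 0–14 − 310 → 654; 15–29 − 70 → 3514; 30–44 + 60 → 5184; 45–59 + 120 → 3155; 60+ − 40 → 6248
Giving 654 / 3514 / 5184 / 3155 / 6248.
Period 2:
Births: 5184 × 0.311 = 1612
15–29: 654 × 0.982 = 642
30–44: 3514 × 0.976 = 3430
45–59: 5184 × 0.979 = 5075
60+: 3155 × 0.956 + 6248 × 0.663 = 3016 + 4142 = 7158
Net migration: 0–14 − 310 → 1302; 15–29 − 70 → 572; 30–44 + 60 → 3490; 45–59 + 120 → 5195; 60+ − 40 → 7118
Giving 1302 / 572 / 3490 / 5195 / 7118.
Period 3:
Births: 3490 × 0.311 = 1085
15–29: 1302 × 0.982 = 1279
30–44: 572 × 0.976 = 558
45–59: 3490 × 0.979 = 3417
60+: 5195 × 0.956 + 7118 × 0.663 = 4966 + 4719 = 9685
Net migration: 0–14 − 310 → 775; 15–29 − 70 → 1209; 30–44 + 60 → 618; 45–59 + 120 → 3537; 60+ − 40 → 9645
Giving 775 / 1209 / 618 / 3537 / 9645.

1085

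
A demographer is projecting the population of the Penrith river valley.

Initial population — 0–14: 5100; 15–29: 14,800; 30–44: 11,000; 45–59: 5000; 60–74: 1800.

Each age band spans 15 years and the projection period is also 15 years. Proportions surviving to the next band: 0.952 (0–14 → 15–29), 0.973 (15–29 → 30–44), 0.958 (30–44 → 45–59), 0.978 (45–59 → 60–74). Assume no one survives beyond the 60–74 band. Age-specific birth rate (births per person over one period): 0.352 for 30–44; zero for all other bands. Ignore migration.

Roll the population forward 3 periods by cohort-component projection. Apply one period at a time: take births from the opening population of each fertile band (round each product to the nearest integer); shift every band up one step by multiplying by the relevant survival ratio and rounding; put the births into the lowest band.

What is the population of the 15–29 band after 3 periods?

4826

[period 1]
Births: 11000 * 0.352 = 3872
15–29: 5100 * 0.952 = 4855
30–44: 14800 * 0.973 = 14400
45–59: 11000 * 0.958 = 10538
60–74: 5000 * 0.978 = 4890
→ [3872, 4855, 14400, 10538, 4890]
[period 2]
Births: 14400 * 0.352 = 5069
15–29: 3872 * 0.952 = 3686
30–44: 4855 * 0.973 = 4724
45–59: 14400 * 0.958 = 13795
60–74: 10538 * 0.978 = 10306
→ [5069, 3686, 4724, 13795, 10306]
[period 3]
Births: 4724 * 0.352 = 1663
15–29: 5069 * 0.952 = 4826
30–44: 3686 * 0.973 = 3586
45–59: 4724 * 0.958 = 4526
60–74: 13795 * 0.978 = 13492
→ [1663, 4826, 3586, 4526, 13492]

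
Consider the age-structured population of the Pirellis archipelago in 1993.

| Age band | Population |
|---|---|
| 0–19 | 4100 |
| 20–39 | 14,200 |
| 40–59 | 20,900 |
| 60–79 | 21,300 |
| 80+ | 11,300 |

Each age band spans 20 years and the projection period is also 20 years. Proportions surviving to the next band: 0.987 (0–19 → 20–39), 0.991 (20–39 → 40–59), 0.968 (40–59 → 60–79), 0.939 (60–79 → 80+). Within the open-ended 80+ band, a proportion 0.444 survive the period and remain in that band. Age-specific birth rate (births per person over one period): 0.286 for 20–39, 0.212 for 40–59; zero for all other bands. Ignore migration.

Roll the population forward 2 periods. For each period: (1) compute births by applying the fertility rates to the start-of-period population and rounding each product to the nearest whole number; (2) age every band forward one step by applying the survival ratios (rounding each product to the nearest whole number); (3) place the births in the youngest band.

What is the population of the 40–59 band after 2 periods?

4011

Period 1:
Births: 14200 × 0.286 = 4061  |  20900 × 0.212 = 4431 → 8492
20–39: 4100 × 0.987 = 4047
40–59: 14200 × 0.991 = 14072
60–79: 20900 × 0.968 = 20231
80+: 21300 × 0.939 + 11300 × 0.444 = 20001 + 5017 = 25018
Giving 8492 / 4047 / 14072 / 20231 / 25018.
Period 2:
Births: 4047 × 0.286 = 1157  |  14072 × 0.212 = 2983 → 4140
20–39: 8492 × 0.987 = 8382
40–59: 4047 × 0.991 = 4011
60–79: 14072 × 0.968 = 13622
80+: 20231 × 0.939 + 25018 × 0.444 = 18997 + 11108 = 30105
Giving 4140 / 8382 / 4011 / 13622 / 30105.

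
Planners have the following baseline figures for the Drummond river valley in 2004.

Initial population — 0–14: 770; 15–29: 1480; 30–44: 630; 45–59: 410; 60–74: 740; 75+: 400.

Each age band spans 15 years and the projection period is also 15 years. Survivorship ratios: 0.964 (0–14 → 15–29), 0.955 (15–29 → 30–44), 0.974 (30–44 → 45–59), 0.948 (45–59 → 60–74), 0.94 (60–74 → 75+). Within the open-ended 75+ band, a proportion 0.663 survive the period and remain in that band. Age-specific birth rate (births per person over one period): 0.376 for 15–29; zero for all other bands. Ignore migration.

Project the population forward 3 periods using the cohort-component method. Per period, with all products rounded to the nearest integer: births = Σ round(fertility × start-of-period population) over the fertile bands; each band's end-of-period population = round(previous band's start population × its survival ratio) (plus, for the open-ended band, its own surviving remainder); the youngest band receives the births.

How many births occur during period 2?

279

Period 1:
Births: 1480 × 0.376 = 556
15–29: 770 × 0.964 = 742
30–44: 1480 × 0.955 = 1413
45–59: 630 × 0.974 = 614
60–74: 410 × 0.948 = 389
75+: 740 × 0.94 + 400 × 0.663 = 696 + 265 = 961
Population now: 0–14=556, 15–29=742, 30–44=1413, 45–59=614, 60–74=389, 75+=961
Period 2:
Births: 742 × 0.376 = 279
15–29: 556 × 0.964 = 536
30–44: 742 × 0.955 = 709
45–59: 1413 × 0.974 = 1376
60–74: 614 × 0.948 = 582
75+: 389 × 0.94 + 961 × 0.663 = 366 + 637 = 1003
Population now: 0–14=279, 15–29=536, 30–44=709, 45–59=1376, 60–74=582, 75+=1003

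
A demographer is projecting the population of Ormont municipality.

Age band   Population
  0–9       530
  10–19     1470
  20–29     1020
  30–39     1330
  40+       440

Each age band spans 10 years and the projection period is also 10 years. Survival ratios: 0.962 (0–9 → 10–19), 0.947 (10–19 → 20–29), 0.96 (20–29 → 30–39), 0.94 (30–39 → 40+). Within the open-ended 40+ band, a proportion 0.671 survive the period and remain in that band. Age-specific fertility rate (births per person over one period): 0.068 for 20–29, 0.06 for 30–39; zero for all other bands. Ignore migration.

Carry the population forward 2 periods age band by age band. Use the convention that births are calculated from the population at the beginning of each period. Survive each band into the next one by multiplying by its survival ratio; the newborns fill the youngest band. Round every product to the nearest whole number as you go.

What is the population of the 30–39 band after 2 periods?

Period 1.
Births: 1020 × 0.068 = 69 ; 1330 × 0.06 = 80 — total 149
10–19: 530 × 0.962 = 510
20–29: 1470 × 0.947 = 1392
30–39: 1020 × 0.96 = 979
40+: 1330 × 0.94 + 440 × 0.671 = 1250 + 295 = 1545
→ [149, 510, 1392, 979, 1545]
Period 2.
Births: 1392 × 0.068 = 95 ; 979 × 0.06 = 59 — total 154
10–19: 149 × 0.962 = 143
20–29: 510 × 0.947 = 483
30–39: 1392 × 0.96 = 1336
40+: 979 × 0.94 + 1545 × 0.671 = 920 + 1037 = 1957
→ [154, 143, 483, 1336, 1957]

1336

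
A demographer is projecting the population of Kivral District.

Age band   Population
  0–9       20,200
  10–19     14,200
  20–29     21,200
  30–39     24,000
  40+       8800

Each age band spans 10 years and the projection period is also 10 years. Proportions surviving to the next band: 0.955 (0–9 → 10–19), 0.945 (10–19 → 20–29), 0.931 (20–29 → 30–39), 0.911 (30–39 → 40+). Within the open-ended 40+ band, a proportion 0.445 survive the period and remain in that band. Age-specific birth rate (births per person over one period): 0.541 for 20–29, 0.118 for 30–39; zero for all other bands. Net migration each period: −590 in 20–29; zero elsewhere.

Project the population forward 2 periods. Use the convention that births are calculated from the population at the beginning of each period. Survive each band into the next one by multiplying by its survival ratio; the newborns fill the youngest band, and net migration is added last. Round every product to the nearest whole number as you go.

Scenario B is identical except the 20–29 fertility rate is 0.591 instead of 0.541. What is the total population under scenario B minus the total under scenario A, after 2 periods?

1655

Let group 1 be 0–9 through group 5 = 40+.
[period 1]
Births: 21200 × 0.541 = 11469 ; 24000 × 0.118 = 2832 → 14301
Group 2: 20200 × 0.955 = 19291
Group 3: 14200 × 0.945 = 13419
Group 4: 21200 × 0.931 = 19737
Group 5: 24000 × 0.911 + 8800 × 0.445 = 21864 + 3916 = 25780
Net migration: Group 3 − 590 → 12829
End of period: [14301, 19291, 12829, 19737, 25780]
[period 2]
Births: 12829 × 0.541 = 6940 ; 19737 × 0.118 = 2329 → 9269
Group 2: 14301 × 0.955 = 13657
Group 3: 19291 × 0.945 = 18230
Group 4: 12829 × 0.931 = 11944
Group 5: 19737 × 0.911 + 25780 × 0.445 = 17980 + 11472 = 29452
Net migration: Group 3 − 590 → 17640
End of period: [9269, 13657, 17640, 11944, 29452]
Scenario A total after 2 periods: 81962
Scenario B projection —
[period 1]
Births: 21200 × 0.591 = 12529 ; 24000 × 0.118 = 2832 → 15361
Group 2: 20200 × 0.955 = 19291
Group 3: 14200 × 0.945 = 13419
Group 4: 21200 × 0.931 = 19737
Group 5: 24000 × 0.911 + 8800 × 0.445 = 21864 + 3916 = 25780
Net migration: Group 3 − 590 → 12829
End of period: [15361, 19291, 12829, 19737, 25780]
[period 2]
Births: 12829 × 0.591 = 7582 ; 19737 × 0.118 = 2329 → 9911
Group 2: 15361 × 0.955 = 14670
Group 3: 19291 × 0.945 = 18230
Group 4: 12829 × 0.931 = 11944
Group 5: 19737 × 0.911 + 25780 × 0.445 = 17980 + 11472 = 29452
Net migration: Group 3 − 590 → 17640
End of period: [9911, 14670, 17640, 11944, 29452]
Scenario B total after 2 periods: 83617
Difference B − A = 83617 − 81962 = 1655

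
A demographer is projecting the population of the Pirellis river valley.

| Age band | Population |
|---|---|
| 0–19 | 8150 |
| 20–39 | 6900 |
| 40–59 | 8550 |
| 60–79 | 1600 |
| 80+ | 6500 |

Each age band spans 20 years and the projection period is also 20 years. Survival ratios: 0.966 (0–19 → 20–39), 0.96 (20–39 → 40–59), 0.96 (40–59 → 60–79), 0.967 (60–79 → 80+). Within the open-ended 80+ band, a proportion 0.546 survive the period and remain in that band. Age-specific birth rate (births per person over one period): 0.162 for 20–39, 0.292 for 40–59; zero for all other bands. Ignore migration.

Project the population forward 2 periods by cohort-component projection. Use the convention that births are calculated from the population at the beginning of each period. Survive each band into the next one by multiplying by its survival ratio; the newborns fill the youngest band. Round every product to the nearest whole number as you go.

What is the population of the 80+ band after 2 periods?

Let group 1 be 0–19 through group 5 = 80+.
[period 1]
Births: 6900 * 0.162 = 1118 ; 8550 * 0.292 = 2497 → total 3615
Group 2: 8150 * 0.966 = 7873
Group 3: 6900 * 0.96 = 6624
Group 4: 8550 * 0.96 = 8208
Group 5: 1600 * 0.967 + 6500 * 0.546 = 1547 + 3549 = 5096
→ [3615, 7873, 6624, 8208, 5096]
[period 2]
Births: 7873 * 0.162 = 1275 ; 6624 * 0.292 = 1934 → total 3209
Group 2: 3615 * 0.966 = 3492
Group 3: 7873 * 0.96 = 7558
Group 4: 6624 * 0.96 = 6359
Group 5: 8208 * 0.967 + 5096 * 0.546 = 7937 + 2782 = 10719
→ [3209, 3492, 7558, 6359, 10719]

10719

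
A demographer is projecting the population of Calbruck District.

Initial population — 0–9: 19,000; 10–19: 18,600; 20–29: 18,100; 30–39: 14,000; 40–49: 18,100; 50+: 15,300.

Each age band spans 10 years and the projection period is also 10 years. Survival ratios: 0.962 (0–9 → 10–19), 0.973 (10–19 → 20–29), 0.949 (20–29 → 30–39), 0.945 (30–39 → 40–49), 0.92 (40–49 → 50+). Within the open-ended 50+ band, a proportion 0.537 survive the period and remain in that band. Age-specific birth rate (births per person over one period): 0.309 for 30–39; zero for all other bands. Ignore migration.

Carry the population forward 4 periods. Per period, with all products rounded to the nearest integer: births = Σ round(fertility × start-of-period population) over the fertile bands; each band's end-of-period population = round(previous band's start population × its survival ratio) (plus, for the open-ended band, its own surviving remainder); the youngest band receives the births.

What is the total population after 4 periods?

Period 1.
Births: 14000 * 0.309 = 4326
10–19: 19000 * 0.962 = 18278
20–29: 18600 * 0.973 = 18098
30–39: 18100 * 0.949 = 17177
40–49: 14000 * 0.945 = 13230
50+: 18100 * 0.92 + 15300 * 0.537 = 16652 + 8216 = 24868
End of period: [4326, 18278, 18098, 17177, 13230, 24868]
Period 2.
Births: 17177 * 0.309 = 5308
10–19: 4326 * 0.962 = 4162
20–29: 18278 * 0.973 = 17784
30–39: 18098 * 0.949 = 17175
40–49: 17177 * 0.945 = 16232
50+: 13230 * 0.92 + 24868 * 0.537 = 12172 + 13354 = 25526
End of period: [5308, 4162, 17784, 17175, 16232, 25526]
Period 3.
Births: 17175 * 0.309 = 5307
10–19: 5308 * 0.962 = 5106
20–29: 4162 * 0.973 = 4050
30–39: 17784 * 0.949 = 16877
40–49: 17175 * 0.945 = 16230
50+: 16232 * 0.92 + 25526 * 0.537 = 14933 + 13707 = 28640
End of period: [5307, 5106, 4050, 16877, 16230, 28640]
Period 4.
Births: 16877 * 0.309 = 5215
10–19: 5307 * 0.962 = 5105
20–29: 5106 * 0.973 = 4968
30–39: 4050 * 0.949 = 3843
40–49: 16877 * 0.945 = 15949
50+: 16230 * 0.92 + 28640 * 0.537 = 14932 + 15380 = 30312
End of period: [5215, 5105, 4968, 3843, 15949, 30312]
Total after period 4: 5215 + 5105 + 4968 + 3843 + 15949 + 30312 = 65392

65392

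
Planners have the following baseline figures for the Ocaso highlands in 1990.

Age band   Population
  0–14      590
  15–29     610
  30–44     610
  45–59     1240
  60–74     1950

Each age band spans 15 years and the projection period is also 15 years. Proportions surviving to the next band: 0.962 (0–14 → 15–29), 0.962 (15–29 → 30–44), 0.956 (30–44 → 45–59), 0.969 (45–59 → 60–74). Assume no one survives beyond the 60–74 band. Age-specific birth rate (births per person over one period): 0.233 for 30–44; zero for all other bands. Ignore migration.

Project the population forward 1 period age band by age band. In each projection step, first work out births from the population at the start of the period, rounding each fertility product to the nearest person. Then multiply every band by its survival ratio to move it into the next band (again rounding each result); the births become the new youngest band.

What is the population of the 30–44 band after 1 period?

— Period 1 —
Births: 610 × 0.233 = 142
15–29: 590 × 0.962 = 568
30–44: 610 × 0.962 = 587
45–59: 610 × 0.956 = 583
60–74: 1240 × 0.969 = 1202
End of period: [142, 568, 587, 583, 1202]

587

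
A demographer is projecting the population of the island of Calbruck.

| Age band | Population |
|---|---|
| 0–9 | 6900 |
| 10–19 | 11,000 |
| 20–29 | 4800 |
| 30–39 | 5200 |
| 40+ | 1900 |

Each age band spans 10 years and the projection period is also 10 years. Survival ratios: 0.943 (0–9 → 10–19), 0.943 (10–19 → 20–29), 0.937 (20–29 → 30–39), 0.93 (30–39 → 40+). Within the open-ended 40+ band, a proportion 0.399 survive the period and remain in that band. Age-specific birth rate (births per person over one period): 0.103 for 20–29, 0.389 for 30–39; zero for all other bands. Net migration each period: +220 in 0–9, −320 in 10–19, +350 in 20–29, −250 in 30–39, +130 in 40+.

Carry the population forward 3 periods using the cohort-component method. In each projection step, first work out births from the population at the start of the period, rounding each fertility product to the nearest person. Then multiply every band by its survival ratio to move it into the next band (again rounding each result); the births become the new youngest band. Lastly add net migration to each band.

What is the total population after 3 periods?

Call the groups 1 to 5, youngest first.
After projecting period 1:
Births: 4800 × 0.103 = 494, 5200 × 0.389 = 2023 → total 2517
Group 2: 6900 × 0.943 = 6507
Group 3: 11000 × 0.943 = 10373
Group 4: 4800 × 0.937 = 4498
Group 5: 5200 × 0.93 + 1900 × 0.399 = 4836 + 758 = 5594
Net migration: Group 1 + 220 → 2737; Group 2 − 320 → 6187; Group 3 + 350 → 10723; Group 4 − 250 → 4248; Group 5 + 130 → 5724
Giving 2737 / 6187 / 10723 / 4248 / 5724.
After projecting period 2:
Births: 10723 × 0.103 = 1104, 4248 × 0.389 = 1652 → total 2756
Group 2: 2737 × 0.943 = 2581
Group 3: 6187 × 0.943 = 5834
Group 4: 10723 × 0.937 = 10047
Group 5: 4248 × 0.93 + 5724 × 0.399 = 3951 + 2284 = 6235
Net migration: Group 1 + 220 → 2976; Group 2 − 320 → 2261; Group 3 + 350 → 6184; Group 4 − 250 → 9797; Group 5 + 130 → 6365
Giving 2976 / 2261 / 6184 / 9797 / 6365.
After projecting period 3:
Births: 6184 × 0.103 = 637, 9797 × 0.389 = 3811 → total 4448
Group 2: 2976 × 0.943 = 2806
Group 3: 2261 × 0.943 = 2132
Group 4: 6184 × 0.937 = 5794
Group 5: 9797 × 0.93 + 6365 × 0.399 = 9111 + 2540 = 11651
Net migration: Group 1 + 220 → 4668; Group 2 − 320 → 2486; Group 3 + 350 → 2482; Group 4 − 250 → 5544; Group 5 + 130 → 11781
Giving 4668 / 2486 / 2482 / 5544 / 11781.
Total after period 3: 4668 + 2486 + 2482 + 5544 + 11781 = 26961

26961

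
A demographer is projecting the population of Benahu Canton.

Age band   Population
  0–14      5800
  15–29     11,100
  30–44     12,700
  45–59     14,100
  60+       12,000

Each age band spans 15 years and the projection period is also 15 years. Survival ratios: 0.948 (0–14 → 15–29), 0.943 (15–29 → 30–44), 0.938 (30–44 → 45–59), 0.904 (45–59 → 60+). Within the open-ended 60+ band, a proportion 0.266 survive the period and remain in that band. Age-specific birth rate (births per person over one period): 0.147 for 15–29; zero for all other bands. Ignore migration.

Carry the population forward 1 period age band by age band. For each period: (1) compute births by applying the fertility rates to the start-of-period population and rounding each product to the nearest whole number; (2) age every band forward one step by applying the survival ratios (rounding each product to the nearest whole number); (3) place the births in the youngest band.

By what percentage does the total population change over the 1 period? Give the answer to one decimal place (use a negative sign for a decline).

Period 1:
Births: 11100 * 0.147 = 1632
15–29: 5800 * 0.948 = 5498
30–44: 11100 * 0.943 = 10467
45–59: 12700 * 0.938 = 11913
60+: 14100 * 0.904 + 12000 * 0.266 = 12746 + 3192 = 15938
Population now: 0–14=1632, 15–29=5498, 30–44=10467, 45–59=11913, 60+=15938
Total: 55700 → 45448; change = -10252; percentage change = -18.4%

-18.4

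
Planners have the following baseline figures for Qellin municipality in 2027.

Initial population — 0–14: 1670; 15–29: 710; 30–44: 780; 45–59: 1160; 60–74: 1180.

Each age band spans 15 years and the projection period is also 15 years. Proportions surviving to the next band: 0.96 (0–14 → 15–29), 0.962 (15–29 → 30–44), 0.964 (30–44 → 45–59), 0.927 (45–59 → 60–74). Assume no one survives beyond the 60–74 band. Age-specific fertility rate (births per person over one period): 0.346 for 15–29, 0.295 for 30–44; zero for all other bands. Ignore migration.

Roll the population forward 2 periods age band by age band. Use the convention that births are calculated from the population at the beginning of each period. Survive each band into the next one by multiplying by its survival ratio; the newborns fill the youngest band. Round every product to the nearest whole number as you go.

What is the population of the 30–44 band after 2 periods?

[period 1]
Births: 710 × 0.346 = 246 ; 780 × 0.295 = 230 → 476
15–29: 1670 × 0.96 = 1603
30–44: 710 × 0.962 = 683
45–59: 780 × 0.964 = 752
60–74: 1160 × 0.927 = 1075
End of period: [476, 1603, 683, 752, 1075]
[period 2]
Births: 1603 × 0.346 = 555 ; 683 × 0.295 = 201 → 756
15–29: 476 × 0.96 = 457
30–44: 1603 × 0.962 = 1542
45–59: 683 × 0.964 = 658
60–74: 752 × 0.927 = 697
End of period: [756, 457, 1542, 658, 697]

1542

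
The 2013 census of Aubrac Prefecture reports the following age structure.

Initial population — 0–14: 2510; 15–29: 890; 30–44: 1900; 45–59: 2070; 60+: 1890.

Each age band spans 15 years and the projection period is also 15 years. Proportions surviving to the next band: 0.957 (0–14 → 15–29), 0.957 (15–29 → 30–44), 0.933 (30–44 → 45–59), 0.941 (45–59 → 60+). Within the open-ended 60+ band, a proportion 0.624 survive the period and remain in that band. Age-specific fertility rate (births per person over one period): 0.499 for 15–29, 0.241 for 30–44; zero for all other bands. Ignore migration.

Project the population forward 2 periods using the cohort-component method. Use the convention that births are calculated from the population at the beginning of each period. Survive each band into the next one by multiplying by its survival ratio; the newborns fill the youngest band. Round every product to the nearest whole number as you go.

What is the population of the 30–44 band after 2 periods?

Let group 1 be 0–14 through group 5 = 60+.
Period 1:
Births: 890 × 0.499 = 444 ; 1900 × 0.241 = 458 — total 902
Group 2: 2510 × 0.957 = 2402
Group 3: 890 × 0.957 = 852
Group 4: 1900 × 0.933 = 1773
Group 5: 2070 × 0.941 + 1890 × 0.624 = 1948 + 1179 = 3127
→ [902, 2402, 852, 1773, 3127]
Period 2:
Births: 2402 × 0.499 = 1199 ; 852 × 0.241 = 205 — total 1404
Group 2: 902 × 0.957 = 863
Group 3: 2402 × 0.957 = 2299
Group 4: 852 × 0.933 = 795
Group 5: 1773 × 0.941 + 3127 × 0.624 = 1668 + 1951 = 3619
→ [1404, 863, 2299, 795, 3619]

2299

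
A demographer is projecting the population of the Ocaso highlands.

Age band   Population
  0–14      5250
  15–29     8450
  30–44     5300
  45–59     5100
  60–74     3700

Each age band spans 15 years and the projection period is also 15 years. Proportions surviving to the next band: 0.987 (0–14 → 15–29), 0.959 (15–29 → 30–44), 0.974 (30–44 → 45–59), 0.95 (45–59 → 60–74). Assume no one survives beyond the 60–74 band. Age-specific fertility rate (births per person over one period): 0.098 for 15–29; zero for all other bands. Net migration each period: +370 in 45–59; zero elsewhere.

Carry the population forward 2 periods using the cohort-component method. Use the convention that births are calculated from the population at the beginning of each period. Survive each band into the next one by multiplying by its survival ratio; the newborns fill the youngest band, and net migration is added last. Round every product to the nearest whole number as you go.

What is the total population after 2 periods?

Let band 1 be 0–14 through band 5 = 60–74.
Period 1:
Births: 8450 × 0.098 = 828
Band 2: 5250 × 0.987 = 5182
Band 3: 8450 × 0.959 = 8104
Band 4: 5300 × 0.974 = 5162
Band 5: 5100 × 0.95 = 4845
Net migration: Band 4 + 370 → 5532
Population now: 0–14=828, 15–29=5182, 30–44=8104, 45–59=5532, 60–74=4845
Period 2:
Births: 5182 × 0.098 = 508
Band 2: 828 × 0.987 = 817
Band 3: 5182 × 0.959 = 4970
Band 4: 8104 × 0.974 = 7893
Band 5: 5532 × 0.95 = 5255
Net migration: Band 4 + 370 → 8263
Population now: 0–14=508, 15–29=817, 30–44=4970, 45–59=8263, 60–74=5255
Total after period 2: 508 + 817 + 4970 + 8263 + 5255 = 19813

19813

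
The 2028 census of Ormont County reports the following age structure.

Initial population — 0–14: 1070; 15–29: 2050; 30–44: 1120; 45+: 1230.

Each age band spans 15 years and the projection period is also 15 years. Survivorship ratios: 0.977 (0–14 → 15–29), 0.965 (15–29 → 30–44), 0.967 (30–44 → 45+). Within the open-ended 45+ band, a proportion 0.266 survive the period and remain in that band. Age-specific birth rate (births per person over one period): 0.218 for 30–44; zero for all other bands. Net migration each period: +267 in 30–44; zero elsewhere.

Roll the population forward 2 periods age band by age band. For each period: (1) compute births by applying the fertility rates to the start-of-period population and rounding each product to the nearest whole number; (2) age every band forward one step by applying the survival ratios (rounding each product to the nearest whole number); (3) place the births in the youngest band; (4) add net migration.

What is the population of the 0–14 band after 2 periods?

Let group 1 be 0–14 through group 4 = 45+.
Period 1.
Births: 1120 × 0.218 = 244
Group 2: 1070 × 0.977 = 1045
Group 3: 2050 × 0.965 = 1978
Group 4: 1120 × 0.967 + 1230 × 0.266 = 1083 + 327 = 1410
Net migration: Group 3 + 267 → 2245
Giving 244 / 1045 / 2245 / 1410.
Period 2.
Births: 2245 × 0.218 = 489
Group 2: 244 × 0.977 = 238
Group 3: 1045 × 0.965 = 1008
Group 4: 2245 × 0.967 + 1410 × 0.266 = 2171 + 375 = 2546
Net migration: Group 3 + 267 → 1275
Giving 489 / 238 / 1275 / 2546.

489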